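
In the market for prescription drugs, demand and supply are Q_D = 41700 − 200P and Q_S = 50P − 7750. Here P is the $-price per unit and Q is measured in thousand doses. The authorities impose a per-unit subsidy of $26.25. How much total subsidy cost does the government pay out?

$83737.50 thousand

In inverse form: demand P = 208.5 − 0.005Q, supply P = 155 + 0.02Q.
Competitive equilibrium: 208.5 − 0.005Q = 155 + 0.02Q → Q* = 2140, P* = 197.8.
The subsidy lowers effective supply by 26.25: P = 128.75 + 0.02Q.
New quantity: 208.5 − 0.005Q = 128.75 + 0.02Q → Q' = 3190.
Total subsidy cost = 26.25 × 3190 = $83737.50 thousand.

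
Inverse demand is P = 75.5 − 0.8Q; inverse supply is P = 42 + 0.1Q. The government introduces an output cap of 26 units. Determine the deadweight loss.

56.67

Competitive equilibrium: 75.5 − 0.8Q = 42 + 0.1Q → Q* = 37.2222, P* = 45.7222.
At Q = 26: demand price = 75.5 − 0.8·26 = 54.7; supply price = 42 + 0.1·26 = 44.6.
ΔQ = 37.2222 − 26 = 11.2222; wedge = 54.7 − 44.6 = 10.1.
DWL = ½ × 11.2222 × 10.1 = 56.67.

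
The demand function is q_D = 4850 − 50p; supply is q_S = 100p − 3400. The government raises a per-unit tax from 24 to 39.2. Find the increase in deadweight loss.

In inverse form: demand p = 97 − 0.02q, supply p = 34 + 0.01q.
Competitive equilibrium: 97 − 0.02q = 34 + 0.01q → q* = 2100, p* = 55.
For a per-unit tax t: Δq = t/0.03, so DWL = ½·t·(t/0.03) = t²/0.06.
At t = 24: DWL = 9600. At t = 39.2: DWL = 25610.667.
Increase = 25610.667 − 9600 = 16010.67.

16010.67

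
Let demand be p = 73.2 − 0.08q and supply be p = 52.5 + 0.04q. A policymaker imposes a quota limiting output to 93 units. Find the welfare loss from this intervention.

Competitive equilibrium: 73.2 − 0.08q = 52.5 + 0.04q → q* = 172.5, p* = 59.4.
At q = 93: demand price = 73.2 − 0.08·93 = 65.76; supply price = 52.5 + 0.04·93 = 56.22.
Δq = 172.5 − 93 = 79.5; wedge = 65.76 − 56.22 = 9.54.
The triangle = ½ × 79.5 × 9.54 = 379.215.

379.215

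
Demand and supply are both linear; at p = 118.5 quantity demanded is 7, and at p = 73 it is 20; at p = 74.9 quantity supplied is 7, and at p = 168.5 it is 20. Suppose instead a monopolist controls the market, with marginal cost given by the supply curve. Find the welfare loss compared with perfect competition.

39.86

Demand slope = (73 − 118.5)/(20 − 7) = −3.5, so p = 143 − 3.5q.
Supply slope = (168.5 − 74.9)/(20 − 7) = 7.2, so p = 24.5 + 7.2q.
Competitive equilibrium: 143 − 3.5q = 24.5 + 7.2q → q* = 11.0748, p* = 104.2383.
Marginal revenue: MR = 143 − 7q. Set MR = MC: 143 − 7q = 24.5 + 7.2q → q_m = 8.3451.
Price p_m = 143 − 3.5·8.3451 = 113.7922; MC(q_m) = 24.5 + 7.2·8.3451 = 84.5847.
Competitive q* = 11.0748, so Δq = 2.7297; wedge = 113.7922 − 84.5847 = 29.2075.
Welfare loss = ½ × 2.7297 × 29.2075 = 39.86.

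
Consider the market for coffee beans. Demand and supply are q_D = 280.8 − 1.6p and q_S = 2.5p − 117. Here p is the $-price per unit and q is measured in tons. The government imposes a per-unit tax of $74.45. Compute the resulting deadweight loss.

$2703.81

In inverse form: demand p = 175.5 − 0.625q, supply p = 46.8 + 0.4q.
Competitive equilibrium: 175.5 − 0.625q = 46.8 + 0.4q → q* = 125.561, p* = 97.0244.
With the tax, the buyer price exceeds the seller price by 74.45: (175.5 − 0.625q) − (46.8 + 0.4q) = 74.45 → q' = 52.9268.
Δq = 125.561 − 52.9268 = 72.6342; the wedge equals the tax, 74.45.
Welfare loss = ½ × 72.6342 × 74.45 = $2703.81.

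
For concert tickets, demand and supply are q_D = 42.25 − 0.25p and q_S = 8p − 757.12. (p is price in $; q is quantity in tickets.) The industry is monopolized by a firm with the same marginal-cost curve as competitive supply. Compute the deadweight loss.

$162.44

In inverse form: demand p = 169 − 4q, supply p = 94.64 + 0.125q.
Competitive equilibrium: 169 − 4q = 94.64 + 0.125q → q* = 18.0267, p* = 96.8933.
Marginal revenue: MR = 169 − 8q. Set MR = MC: 169 − 8q = 94.64 + 0.125q → q_m = 9.152.
Price p_m = 169 − 4·9.152 = 132.392; MC(q_m) = 94.64 + 0.125·9.152 = 95.784.
Competitive q* = 18.0267, so Δq = 8.8747; wedge = 132.392 − 95.784 = 36.608.
The triangle = ½ × 8.8747 × 36.608 = $162.44.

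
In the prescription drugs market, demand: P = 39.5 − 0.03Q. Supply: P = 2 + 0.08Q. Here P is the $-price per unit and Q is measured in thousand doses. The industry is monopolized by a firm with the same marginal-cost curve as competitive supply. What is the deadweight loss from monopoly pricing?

$293.51 thousand

Competitive equilibrium: 39.5 − 0.03Q = 2 + 0.08Q → Q* = 340.9091, P* = 29.2727.
Marginal revenue: MR = 39.5 − 0.06Q. Set MR = MC: 39.5 − 0.06Q = 2 + 0.08Q → Q_m = 267.8571.
Price P_m = 39.5 − 0.03·267.8571 = 31.4643; MC(Q_m) = 2 + 0.08·267.8571 = 23.4286.
Competitive Q* = 340.9091, so ΔQ = 73.052; wedge = 31.4643 − 23.4286 = 8.0357.
Welfare loss = ½ × 73.052 × 8.0357 = $293.51 thousand.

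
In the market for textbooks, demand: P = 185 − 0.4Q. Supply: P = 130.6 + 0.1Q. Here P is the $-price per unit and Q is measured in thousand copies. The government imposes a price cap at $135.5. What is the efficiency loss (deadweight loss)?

$894.01 thousand

Competitive equilibrium: 185 − 0.4Q = 130.6 + 0.1Q → Q* = 108.8, P* = 141.48.
At the ceiling P = 135.5, quantity supplied = (135.5 − 130.6)/0.1 = 49.
Willingness to pay at Q' = 49: 185 − 0.4·49 = 165.4.
ΔQ = 108.8 − 49 = 59.8; wedge = 165.4 − 135.5 = 29.9.
Deadweight loss = ½ × 59.8 × 29.9 = $894.01 thousand.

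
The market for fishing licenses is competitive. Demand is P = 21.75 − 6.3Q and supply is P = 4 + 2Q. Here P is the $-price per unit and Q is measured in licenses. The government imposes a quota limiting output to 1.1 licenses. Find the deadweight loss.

Competitive equilibrium: 21.75 − 6.3Q = 4 + 2Q → Q* = 2.1386, P* = 8.2771.
At Q = 1.1: demand price = 21.75 − 6.3·1.1 = 14.82; supply price = 4 + 2·1.1 = 6.2.
ΔQ = 2.1386 − 1.1 = 1.0386; wedge = 14.82 − 6.2 = 8.62.
Welfare loss = ½ × 1.0386 × 8.62 = $4.48.

$4.48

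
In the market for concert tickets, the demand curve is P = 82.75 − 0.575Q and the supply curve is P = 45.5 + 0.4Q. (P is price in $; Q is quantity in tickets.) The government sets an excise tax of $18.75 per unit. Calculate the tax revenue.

Competitive equilibrium: 82.75 − 0.575Q = 45.5 + 0.4Q → Q* = 38.2051, P* = 60.7821.
With the tax, the buyer price exceeds the seller price by 18.75: (82.75 − 0.575Q) − (45.5 + 0.4Q) = 18.75 → Q' = 18.9744.
Tax revenue = 18.75 × 18.9744 = $355.77.

$355.77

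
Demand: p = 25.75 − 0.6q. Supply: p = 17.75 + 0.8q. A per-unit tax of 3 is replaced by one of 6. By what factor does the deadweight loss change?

Competitive equilibrium: 25.75 − 0.6q = 17.75 + 0.8q → q* = 5.7143, p* = 22.3214.
For a per-unit tax t: Δq = t/1.4, so DWL = ½·t·(t/1.4) = t²/2.8.
At t = 3: DWL = 3.214. At t = 6: DWL = 12.857.
Ratio = (6/3)² = 4.

4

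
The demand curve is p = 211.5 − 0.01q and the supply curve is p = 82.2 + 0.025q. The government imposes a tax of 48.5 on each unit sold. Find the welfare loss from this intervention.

33603.57

Competitive equilibrium: 211.5 − 0.01q = 82.2 + 0.025q → q* = 3694.2857, p* = 174.5571.
With the tax, the buyer price exceeds the seller price by 48.5: (211.5 − 0.01q) − (82.2 + 0.025q) = 48.5 → q' = 2308.5714.
Δq = 3694.2857 − 2308.5714 = 1385.7143; the wedge equals the tax, 48.5.
Welfare loss = ½ × 1385.7143 × 48.5 = 33603.57.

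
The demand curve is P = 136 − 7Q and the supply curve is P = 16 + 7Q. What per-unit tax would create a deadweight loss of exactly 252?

84

Competitive equilibrium: 136 − 7Q = 16 + 7Q → Q* = 8.5714, P* = 76.
A tax t gives ΔQ = t/14 and wedge t, so DWL = t²/28.
t²/28 = 252 → t² = 7056 → t = 84.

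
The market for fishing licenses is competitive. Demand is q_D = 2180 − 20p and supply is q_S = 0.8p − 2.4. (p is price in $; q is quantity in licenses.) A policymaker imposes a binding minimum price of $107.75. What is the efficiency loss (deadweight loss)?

In inverse form: demand p = 109 − 0.05q, supply p = 3 + 1.25q.
Competitive equilibrium: 109 − 0.05q = 3 + 1.25q → q* = 81.5385, p* = 104.9231.
At the floor p = 107.75, quantity demanded = (109 − 107.75)/0.05 = 25.
Sellers' marginal cost at q' = 25: 3 + 1.25·25 = 34.25.
Δq = 81.5385 − 25 = 56.5385; wedge = 107.75 − 34.25 = 73.5.
Deadweight loss = ½ × 56.5385 × 73.5 = $2077.79.

$2077.79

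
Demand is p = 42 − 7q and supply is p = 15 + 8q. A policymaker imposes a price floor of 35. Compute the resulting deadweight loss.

4.80

Competitive equilibrium: 42 − 7q = 15 + 8q → q* = 1.8, p* = 29.4.
At the floor p = 35, quantity demanded = (42 − 35)/7 = 1.
Sellers' marginal cost at q' = 1: 15 + 8·1 = 23.
Δq = 1.8 − 1 = 0.8; wedge = 35 − 23 = 12.
Deadweight loss = ½ × 0.8 × 12 = 4.80.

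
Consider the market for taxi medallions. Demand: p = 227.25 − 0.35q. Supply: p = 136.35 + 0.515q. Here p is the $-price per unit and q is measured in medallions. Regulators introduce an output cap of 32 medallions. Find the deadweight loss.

Competitive equilibrium: 227.25 − 0.35q = 136.35 + 0.515q → q* = 105.0867, p* = 190.4697.
At q = 32: demand price = 227.25 − 0.35·32 = 216.05; supply price = 136.35 + 0.515·32 = 152.83.
Δq = 105.0867 − 32 = 73.0867; wedge = 216.05 − 152.83 = 63.22.
DWL = ½ × 73.0867 × 63.22 = $2310.27.

$2310.27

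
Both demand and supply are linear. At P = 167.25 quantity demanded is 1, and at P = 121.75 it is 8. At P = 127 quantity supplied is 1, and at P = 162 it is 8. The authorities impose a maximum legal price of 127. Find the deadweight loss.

70.44

Demand slope = (121.75 − 167.25)/(8 − 1) = −6.5, so P = 173.75 − 6.5Q.
Supply slope = (162 − 127)/(8 − 1) = 5, so P = 122 + 5Q.
Competitive equilibrium: 173.75 − 6.5Q = 122 + 5Q → Q* = 4.5, P* = 144.5.
At the ceiling P = 127, quantity supplied = (127 − 122)/5 = 1.
Willingness to pay at Q' = 1: 173.75 − 6.5·1 = 167.25.
ΔQ = 4.5 − 1 = 3.5; wedge = 167.25 − 127 = 40.25.
Welfare loss = ½ × 3.5 × 40.25 = 70.44.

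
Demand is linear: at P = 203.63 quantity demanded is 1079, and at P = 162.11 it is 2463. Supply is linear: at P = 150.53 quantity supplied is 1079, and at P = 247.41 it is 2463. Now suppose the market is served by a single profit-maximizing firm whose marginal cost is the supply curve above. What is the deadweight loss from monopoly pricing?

6902.04

Demand slope = (162.11 − 203.63)/(2463 − 1079) = −0.03, so P = 236 − 0.03Q.
Supply slope = (247.41 − 150.53)/(2463 − 1079) = 0.07, so P = 75 + 0.07Q.
Competitive equilibrium: 236 − 0.03Q = 75 + 0.07Q → Q* = 1610, P* = 187.7.
Marginal revenue: MR = 236 − 0.06Q. Set MR = MC: 236 − 0.06Q = 75 + 0.07Q → Q_m = 1238.46154.
Price P_m = 236 − 0.03·1238.46154 = 198.84615; MC(Q_m) = 75 + 0.07·1238.46154 = 161.69231.
Competitive Q* = 1610, so ΔQ = 371.53846; wedge = 198.84615 − 161.69231 = 37.15384.
Welfare loss = ½ × 371.53846 × 37.15384 = 6902.04.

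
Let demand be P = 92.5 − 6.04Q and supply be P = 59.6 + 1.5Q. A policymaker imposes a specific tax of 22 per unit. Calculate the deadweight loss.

32.10

Competitive equilibrium: 92.5 − 6.04Q = 59.6 + 1.5Q → Q* = 4.3634, P* = 66.1451.
With the tax, the buyer price exceeds the seller price by 22: (92.5 − 6.04Q) − (59.6 + 1.5Q) = 22 → Q' = 1.4456.
ΔQ = 4.3634 − 1.4456 = 2.9178; the wedge equals the tax, 22.
DWL = ½ × 2.9178 × 22 = 32.10.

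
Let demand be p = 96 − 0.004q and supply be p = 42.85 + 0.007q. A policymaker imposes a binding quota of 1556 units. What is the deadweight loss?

Competitive equilibrium: 96 − 0.004q = 42.85 + 0.007q → q* = 4831.8182, p* = 76.6727.
At q = 1556: demand price = 96 − 0.004·1556 = 89.776; supply price = 42.85 + 0.007·1556 = 53.742.
Δq = 4831.8182 − 1556 = 3275.8182; wedge = 89.776 − 53.742 = 36.034.
DWL = ½ × 3275.8182 × 36.034 = 59020.42.

59020.42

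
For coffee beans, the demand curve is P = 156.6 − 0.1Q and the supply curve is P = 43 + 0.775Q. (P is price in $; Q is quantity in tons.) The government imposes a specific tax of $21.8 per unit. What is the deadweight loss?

Competitive equilibrium: 156.6 − 0.1Q = 43 + 0.775Q → Q* = 129.8286, P* = 143.6171.
With the tax, the buyer price exceeds the seller price by 21.8: (156.6 − 0.1Q) − (43 + 0.775Q) = 21.8 → Q' = 104.9143.
ΔQ = 129.8286 − 104.9143 = 24.9143; the wedge equals the tax, 21.8.
DWL = ½ × 24.9143 × 21.8 = $271.57.

$271.57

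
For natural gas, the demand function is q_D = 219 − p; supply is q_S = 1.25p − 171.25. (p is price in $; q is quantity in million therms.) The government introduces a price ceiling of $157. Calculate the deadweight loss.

In inverse form: demand p = 219 − q, supply p = 137 + 0.8q.
Competitive equilibrium: 219 − q = 137 + 0.8q → q* = 45.5556, p* = 173.4444.
At the ceiling p = 157, quantity supplied = (157 − 137)/0.8 = 25.
Willingness to pay at q' = 25: 219 − 1·25 = 194.
Δq = 45.5556 − 25 = 20.5556; wedge = 194 − 157 = 37.
The triangle = ½ × 20.5556 × 37 = $380.28 million.

$380.28 million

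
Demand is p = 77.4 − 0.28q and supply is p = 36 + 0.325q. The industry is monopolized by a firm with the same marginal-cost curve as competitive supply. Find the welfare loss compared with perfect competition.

Competitive equilibrium: 77.4 − 0.28q = 36 + 0.325q → q* = 68.4298, p* = 58.2397.
Marginal revenue: MR = 77.4 − 0.56q. Set MR = MC: 77.4 − 0.56q = 36 + 0.325q → q_m = 46.7797.
Price p_m = 77.4 − 0.28·46.7797 = 64.3017; MC(q_m) = 36 + 0.325·46.7797 = 51.2034.
Competitive q* = 68.4298, so Δq = 21.6501; wedge = 64.3017 − 51.2034 = 13.0983.
Welfare loss = ½ × 21.6501 × 13.0983 = 141.79.

141.79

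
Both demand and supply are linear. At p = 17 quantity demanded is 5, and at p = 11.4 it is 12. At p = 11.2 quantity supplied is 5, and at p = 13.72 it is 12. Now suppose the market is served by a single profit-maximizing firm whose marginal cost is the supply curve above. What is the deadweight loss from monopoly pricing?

Demand slope = (11.4 − 17)/(12 − 5) = −0.8, so p = 21 − 0.8q.
Supply slope = (13.72 − 11.2)/(12 − 5) = 0.36, so p = 9.4 + 0.36q.
Competitive equilibrium: 21 − 0.8q = 9.4 + 0.36q → q* = 10, p* = 13.
Marginal revenue: MR = 21 − 1.6q. Set MR = MC: 21 − 1.6q = 9.4 + 0.36q → q_m = 5.9184.
Price p_m = 21 − 0.8·5.9184 = 16.2653; MC(q_m) = 9.4 + 0.36·5.9184 = 11.5306.
Competitive q* = 10, so Δq = 4.0816; wedge = 16.2653 − 11.5306 = 4.7347.
Welfare loss = ½ × 4.0816 × 4.7347 = 9.66.

9.66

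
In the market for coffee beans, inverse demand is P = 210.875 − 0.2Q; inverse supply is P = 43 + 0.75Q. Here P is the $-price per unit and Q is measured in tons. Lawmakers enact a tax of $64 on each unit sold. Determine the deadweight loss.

$2155.79

Competitive equilibrium: 210.875 − 0.2Q = 43 + 0.75Q → Q* = 176.7105, P* = 175.5329.
With the tax, the buyer price exceeds the seller price by 64: (210.875 − 0.2Q) − (43 + 0.75Q) = 64 → Q' = 109.3421.
ΔQ = 176.7105 − 109.3421 = 67.3684; the wedge equals the tax, 64.
Deadweight loss = ½ × 67.3684 × 64 = $2155.79.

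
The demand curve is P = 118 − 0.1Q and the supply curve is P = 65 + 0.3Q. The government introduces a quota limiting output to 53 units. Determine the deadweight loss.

Competitive equilibrium: 118 − 0.1Q = 65 + 0.3Q → Q* = 132.5, P* = 104.75.
At Q = 53: demand price = 118 − 0.1·53 = 112.7; supply price = 65 + 0.3·53 = 80.9.
ΔQ = 132.5 − 53 = 79.5; wedge = 112.7 − 80.9 = 31.8.
Welfare loss = ½ × 79.5 × 31.8 = 1264.05.

1264.05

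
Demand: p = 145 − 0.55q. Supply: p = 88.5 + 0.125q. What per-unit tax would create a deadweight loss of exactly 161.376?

14.76

Competitive equilibrium: 145 − 0.55q = 88.5 + 0.125q → q* = 83.7037, p* = 98.963.
A tax t gives Δq = t/0.675 and wedge t, so DWL = t²/1.35.
t²/1.35 = 161.376 → t² = 217.8576 → t = 14.76.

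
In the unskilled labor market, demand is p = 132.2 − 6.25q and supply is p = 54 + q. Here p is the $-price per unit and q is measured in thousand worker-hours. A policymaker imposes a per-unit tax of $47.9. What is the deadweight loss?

$158.24 thousand

Competitive equilibrium: 132.2 − 6.25q = 54 + q → q* = 10.7862, p* = 64.7862.
With the tax, the buyer price exceeds the seller price by 47.9: (132.2 − 6.25q) − (54 + q) = 47.9 → q' = 4.1793.
Δq = 10.7862 − 4.1793 = 6.6069; the wedge equals the tax, 47.9.
The triangle = ½ × 6.6069 × 47.9 = $158.24 thousand.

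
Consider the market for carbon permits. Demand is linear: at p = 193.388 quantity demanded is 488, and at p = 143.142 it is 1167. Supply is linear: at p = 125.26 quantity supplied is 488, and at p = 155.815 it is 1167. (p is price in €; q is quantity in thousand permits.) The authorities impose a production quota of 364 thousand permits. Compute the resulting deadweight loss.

Demand slope = (143.142 − 193.388)/(1167 − 488) = −0.074, so p = 229.5 − 0.074q.
Supply slope = (155.815 − 125.26)/(1167 − 488) = 0.045, so p = 103.3 + 0.045q.
Competitive equilibrium: 229.5 − 0.074q = 103.3 + 0.045q → q* = 1060.5042, p* = 151.0227.
At q = 364: demand price = 229.5 − 0.074·364 = 202.564; supply price = 103.3 + 0.045·364 = 119.68.
Δq = 1060.5042 − 364 = 696.5042; wedge = 202.564 − 119.68 = 82.884.
The triangle = ½ × 696.5042 × 82.884 = €28864.53 thousand.

€28864.53 thousand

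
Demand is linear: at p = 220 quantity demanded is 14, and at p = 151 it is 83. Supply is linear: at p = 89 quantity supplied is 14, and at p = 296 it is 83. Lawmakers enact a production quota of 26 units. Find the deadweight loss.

Demand slope = (151 − 220)/(83 − 14) = −1, so p = 234 − q.
Supply slope = (296 − 89)/(83 − 14) = 3, so p = 47 + 3q.
Competitive equilibrium: 234 − q = 47 + 3q → q* = 46.75, p* = 187.25.
At q = 26: demand price = 234 − 1·26 = 208; supply price = 47 + 3·26 = 125.
Δq = 46.75 − 26 = 20.75; wedge = 208 − 125 = 83.
DWL = ½ × 20.75 × 83 = 861.125.

861.125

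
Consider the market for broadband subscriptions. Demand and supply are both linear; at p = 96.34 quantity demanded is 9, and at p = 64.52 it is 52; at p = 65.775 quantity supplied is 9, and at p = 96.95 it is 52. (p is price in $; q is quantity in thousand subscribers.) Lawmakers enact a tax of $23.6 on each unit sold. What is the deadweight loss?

Demand slope = (64.52 − 96.34)/(52 − 9) = −0.74, so p = 103 − 0.74q.
Supply slope = (96.95 − 65.775)/(52 − 9) = 0.725, so p = 59.25 + 0.725q.
Competitive equilibrium: 103 − 0.74q = 59.25 + 0.725q → q* = 29.8635, p* = 80.901.
With the tax, the buyer price exceeds the seller price by 23.6: (103 − 0.74q) − (59.25 + 0.725q) = 23.6 → q' = 13.7543.
Δq = 29.8635 − 13.7543 = 16.1092; the wedge equals the tax, 23.6.
Deadweight loss = ½ × 16.1092 × 23.6 = $190.09 thousand.

$190.09 thousand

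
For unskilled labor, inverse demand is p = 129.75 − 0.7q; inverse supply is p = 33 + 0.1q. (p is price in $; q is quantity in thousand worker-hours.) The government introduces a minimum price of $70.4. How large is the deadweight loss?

$522.78 thousand

Competitive equilibrium: 129.75 − 0.7q = 33 + 0.1q → q* = 120.9375, p* = 45.0938.
At the floor p = 70.4, quantity demanded = (129.75 − 70.4)/0.7 = 84.7857.
Sellers' marginal cost at q' = 84.7857: 33 + 0.1·84.7857 = 41.4786.
Δq = 120.9375 − 84.7857 = 36.1518; wedge = 70.4 − 41.4786 = 28.9214.
Welfare loss = ½ × 36.1518 × 28.9214 = $522.78 thousand.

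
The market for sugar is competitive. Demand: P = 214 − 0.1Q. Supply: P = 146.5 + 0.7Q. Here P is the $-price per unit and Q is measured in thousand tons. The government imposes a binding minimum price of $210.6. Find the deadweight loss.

$1015.06 thousand

Competitive equilibrium: 214 − 0.1Q = 146.5 + 0.7Q → Q* = 84.375, P* = 205.5625.
At the floor P = 210.6, quantity demanded = (214 − 210.6)/0.1 = 34.
Sellers' marginal cost at Q' = 34: 146.5 + 0.7·34 = 170.3.
ΔQ = 84.375 − 34 = 50.375; wedge = 210.6 − 170.3 = 40.3.
DWL = ½ × 50.375 × 40.3 = $1015.06 thousand.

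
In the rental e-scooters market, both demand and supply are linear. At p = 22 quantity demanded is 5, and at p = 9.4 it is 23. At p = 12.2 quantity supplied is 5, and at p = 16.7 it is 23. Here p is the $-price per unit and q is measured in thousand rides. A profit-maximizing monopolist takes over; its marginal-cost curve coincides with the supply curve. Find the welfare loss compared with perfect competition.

$20.05 thousand

Demand slope = (9.4 − 22)/(23 − 5) = −0.7, so p = 25.5 − 0.7q.
Supply slope = (16.7 − 12.2)/(23 − 5) = 0.25, so p = 10.95 + 0.25q.
Competitive equilibrium: 25.5 − 0.7q = 10.95 + 0.25q → q* = 15.3158, p* = 14.7789.
Marginal revenue: MR = 25.5 − 1.4q. Set MR = MC: 25.5 − 1.4q = 10.95 + 0.25q → q_m = 8.8182.
Price p_m = 25.5 − 0.7·8.8182 = 19.3273; MC(q_m) = 10.95 + 0.25·8.8182 = 13.1546.
Competitive q* = 15.3158, so Δq = 6.4976; wedge = 19.3273 − 13.1546 = 6.1727.
DWL = ½ × 6.4976 × 6.1727 = $20.05 thousand.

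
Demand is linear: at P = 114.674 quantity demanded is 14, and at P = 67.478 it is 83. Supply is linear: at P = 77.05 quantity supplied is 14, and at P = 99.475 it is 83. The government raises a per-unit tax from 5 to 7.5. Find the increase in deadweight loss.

15.49

Demand slope = (67.478 − 114.674)/(83 − 14) = −0.684, so P = 124.25 − 0.684Q.
Supply slope = (99.475 − 77.05)/(83 − 14) = 0.325, so P = 72.5 + 0.325Q.
Competitive equilibrium: 124.25 − 0.684Q = 72.5 + 0.325Q → Q* = 51.2884, P* = 89.1687.
For a per-unit tax t: ΔQ = t/1.009, so DWL = ½·t·(t/1.009) = t²/2.018.
At t = 5: DWL = 12.389. At t = 7.5: DWL = 27.874.
Increase = 27.874 − 12.389 = 15.49.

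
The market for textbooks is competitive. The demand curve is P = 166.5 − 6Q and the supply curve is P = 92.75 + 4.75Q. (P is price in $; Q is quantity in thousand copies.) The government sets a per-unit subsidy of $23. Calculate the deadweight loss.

$24.60 thousand

Competitive equilibrium: 166.5 − 6Q = 92.75 + 4.75Q → Q* = 6.8605, P* = 125.3372.
The subsidy lowers effective supply by 23: P = 69.75 + 4.75Q.
New quantity: 166.5 − 6Q = 69.75 + 4.75Q → Q' = 9.
Overproduction ΔQ = 9 − 6.8605 = 2.1395; wedge = subsidy = 23.
The triangle = ½ × 2.1395 × 23 = $24.60 thousand.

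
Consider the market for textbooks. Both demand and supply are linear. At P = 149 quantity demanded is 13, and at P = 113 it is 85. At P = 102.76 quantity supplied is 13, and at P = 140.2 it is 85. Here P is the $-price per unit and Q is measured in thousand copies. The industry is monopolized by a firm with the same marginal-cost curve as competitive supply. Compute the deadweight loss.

Demand slope = (113 − 149)/(85 − 13) = −0.5, so P = 155.5 − 0.5Q.
Supply slope = (140.2 − 102.76)/(85 − 13) = 0.52, so P = 96 + 0.52Q.
Competitive equilibrium: 155.5 − 0.5Q = 96 + 0.52Q → Q* = 58.3333, P* = 126.3333.
Marginal revenue: MR = 155.5 − Q. Set MR = MC: 155.5 − Q = 96 + 0.52Q → Q_m = 39.1447.
Price P_m = 155.5 − 0.5·39.1447 = 135.9277; MC(Q_m) = 96 + 0.52·39.1447 = 116.3552.
Competitive Q* = 58.3333, so ΔQ = 19.1886; wedge = 135.9277 − 116.3552 = 19.5725.
DWL = ½ × 19.1886 × 19.5725 = $187.78 thousand.

$187.78 thousand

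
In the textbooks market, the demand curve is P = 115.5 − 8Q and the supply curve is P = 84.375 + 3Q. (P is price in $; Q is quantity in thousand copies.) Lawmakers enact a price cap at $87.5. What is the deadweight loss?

$17.58 thousand

Competitive equilibrium: 115.5 − 8Q = 84.375 + 3Q → Q* = 2.8295, P* = 92.8636.
At the ceiling P = 87.5, quantity supplied = (87.5 − 84.375)/3 = 1.0417.
Willingness to pay at Q' = 1.0417: 115.5 − 8·1.0417 = 107.1664.
ΔQ = 2.8295 − 1.0417 = 1.7878; wedge = 107.1664 − 87.5 = 19.6664.
Welfare loss = ½ × 1.7878 × 19.6664 = $17.58 thousand.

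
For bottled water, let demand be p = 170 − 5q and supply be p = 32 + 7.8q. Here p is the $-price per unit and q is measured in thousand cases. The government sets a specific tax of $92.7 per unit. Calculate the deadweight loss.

Competitive equilibrium: 170 − 5q = 32 + 7.8q → q* = 10.7813, p* = 116.0938.
With the tax, the buyer price exceeds the seller price by 92.7: (170 − 5q) − (32 + 7.8q) = 92.7 → q' = 3.5391.
Δq = 10.7813 − 3.5391 = 7.2422; the wedge equals the tax, 92.7.
Deadweight loss = ½ × 7.2422 × 92.7 = $335.68 thousand.

$335.68 thousand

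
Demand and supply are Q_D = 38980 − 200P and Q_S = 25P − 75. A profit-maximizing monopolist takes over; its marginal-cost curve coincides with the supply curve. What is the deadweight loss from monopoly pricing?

4091.73

In inverse form: demand P = 194.9 − 0.005Q, supply P = 3 + 0.04Q.
Competitive equilibrium: 194.9 − 0.005Q = 3 + 0.04Q → Q* = 4264.4444, P* = 173.5778.
Marginal revenue: MR = 194.9 − 0.01Q. Set MR = MC: 194.9 − 0.01Q = 3 + 0.04Q → Q_m = 3838.
Price P_m = 194.9 − 0.005·3838 = 175.71; MC(Q_m) = 3 + 0.04·3838 = 156.52.
Competitive Q* = 4264.4444, so ΔQ = 426.4444; wedge = 175.71 − 156.52 = 19.19.
Welfare loss = ½ × 426.4444 × 19.19 = 4091.73.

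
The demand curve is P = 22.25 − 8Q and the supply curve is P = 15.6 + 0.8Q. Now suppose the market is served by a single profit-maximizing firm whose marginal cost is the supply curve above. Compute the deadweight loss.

0.57

Competitive equilibrium: 22.25 − 8Q = 15.6 + 0.8Q → Q* = 0.7557, P* = 16.2045.
Marginal revenue: MR = 22.25 − 16Q. Set MR = MC: 22.25 − 16Q = 15.6 + 0.8Q → Q_m = 0.3958.
Price P_m = 22.25 − 8·0.3958 = 19.0836; MC(Q_m) = 15.6 + 0.8·0.3958 = 15.9166.
Competitive Q* = 0.7557, so ΔQ = 0.3599; wedge = 19.0836 − 15.9166 = 3.167.
Deadweight loss = ½ × 0.3599 × 3.167 = 0.57.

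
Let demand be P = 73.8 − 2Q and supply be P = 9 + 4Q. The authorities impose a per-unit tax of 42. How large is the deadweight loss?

Competitive equilibrium: 73.8 − 2Q = 9 + 4Q → Q* = 10.8, P* = 52.2.
With the tax, the buyer price exceeds the seller price by 42: (73.8 − 2Q) − (9 + 4Q) = 42 → Q' = 3.8.
ΔQ = 10.8 − 3.8 = 7; the wedge equals the tax, 42.
The triangle = ½ × 7 × 42 = 147.

147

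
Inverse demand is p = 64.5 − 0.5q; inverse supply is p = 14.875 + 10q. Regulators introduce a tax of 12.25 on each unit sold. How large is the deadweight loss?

7.15

Competitive equilibrium: 64.5 − 0.5q = 14.875 + 10q → q* = 4.7262, p* = 62.1369.
With the tax, the buyer price exceeds the seller price by 12.25: (64.5 − 0.5q) − (14.875 + 10q) = 12.25 → q' = 3.5595.
Δq = 4.7262 − 3.5595 = 1.1667; the wedge equals the tax, 12.25.
The triangle = ½ × 1.1667 × 12.25 = 7.15.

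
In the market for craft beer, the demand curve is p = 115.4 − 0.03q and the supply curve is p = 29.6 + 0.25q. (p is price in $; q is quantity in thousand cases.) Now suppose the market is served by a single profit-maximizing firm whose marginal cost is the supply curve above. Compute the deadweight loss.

Competitive equilibrium: 115.4 − 0.03q = 29.6 + 0.25q → q* = 306.4286, p* = 106.2071.
Marginal revenue: MR = 115.4 − 0.06q. Set MR = MC: 115.4 − 0.06q = 29.6 + 0.25q → q_m = 276.7742.
Price p_m = 115.4 − 0.03·276.7742 = 107.0968; MC(q_m) = 29.6 + 0.25·276.7742 = 98.7936.
Competitive q* = 306.4286, so Δq = 29.6544; wedge = 107.0968 − 98.7936 = 8.3032.
The triangle = ½ × 29.6544 × 8.3032 = $123.11 thousand.

$123.11 thousand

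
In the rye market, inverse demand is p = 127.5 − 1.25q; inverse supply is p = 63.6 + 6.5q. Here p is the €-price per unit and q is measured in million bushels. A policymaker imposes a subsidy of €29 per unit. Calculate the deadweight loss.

Competitive equilibrium: 127.5 − 1.25q = 63.6 + 6.5q → q* = 8.2452, p* = 117.1935.
The subsidy lowers effective supply by 29: p = 34.6 + 6.5q.
New quantity: 127.5 − 1.25q = 34.6 + 6.5q → q' = 11.9871.
Overproduction Δq = 11.9871 − 8.2452 = 3.7419; wedge = subsidy = 29.
Welfare loss = ½ × 3.7419 × 29 = €54.26 million.

€54.26 million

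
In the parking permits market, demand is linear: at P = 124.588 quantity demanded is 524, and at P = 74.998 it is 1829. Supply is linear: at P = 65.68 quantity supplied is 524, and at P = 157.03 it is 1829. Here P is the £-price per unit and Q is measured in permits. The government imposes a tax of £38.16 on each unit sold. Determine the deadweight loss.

Demand slope = (74.998 − 124.588)/(1829 − 524) = −0.038, so P = 144.5 − 0.038Q.
Supply slope = (157.03 − 65.68)/(1829 − 524) = 0.07, so P = 29 + 0.07Q.
Competitive equilibrium: 144.5 − 0.038Q = 29 + 0.07Q → Q* = 1069.4444, P* = 103.8611.
With the tax, the buyer price exceeds the seller price by 38.16: (144.5 − 0.038Q) − (29 + 0.07Q) = 38.16 → Q' = 716.1111.
ΔQ = 1069.4444 − 716.1111 = 353.3333; the wedge equals the tax, 38.16.
Welfare loss = ½ × 353.3333 × 38.16 = £6741.60.

£6741.60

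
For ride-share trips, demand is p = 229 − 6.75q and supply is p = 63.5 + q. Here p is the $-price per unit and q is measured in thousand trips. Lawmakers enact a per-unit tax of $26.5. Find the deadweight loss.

$45.31 thousand

Competitive equilibrium: 229 − 6.75q = 63.5 + q → q* = 21.3548, p* = 84.8548.
With the tax, the buyer price exceeds the seller price by 26.5: (229 − 6.75q) − (63.5 + q) = 26.5 → q' = 17.9355.
Δq = 21.3548 − 17.9355 = 3.4193; the wedge equals the tax, 26.5.
DWL = ½ × 3.4193 × 26.5 = $45.31 thousand.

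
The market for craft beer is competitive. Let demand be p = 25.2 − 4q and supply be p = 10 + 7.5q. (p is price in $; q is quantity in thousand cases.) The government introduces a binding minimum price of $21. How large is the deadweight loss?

Competitive equilibrium: 25.2 − 4q = 10 + 7.5q → q* = 1.3217, p* = 19.913.
At the floor p = 21, quantity demanded = (25.2 − 21)/4 = 1.05.
Sellers' marginal cost at q' = 1.05: 10 + 7.5·1.05 = 17.875.
Δq = 1.3217 − 1.05 = 0.2717; wedge = 21 − 17.875 = 3.125.
Welfare loss = ½ × 0.2717 × 3.125 = $0.42 thousand.

$0.42 thousand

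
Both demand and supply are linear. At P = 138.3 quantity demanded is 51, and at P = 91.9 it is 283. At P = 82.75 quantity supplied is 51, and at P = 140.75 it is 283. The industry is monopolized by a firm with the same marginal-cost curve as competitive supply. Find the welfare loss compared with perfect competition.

Demand slope = (91.9 − 138.3)/(283 − 51) = −0.2, so P = 148.5 − 0.2Q.
Supply slope = (140.75 − 82.75)/(283 − 51) = 0.25, so P = 70 + 0.25Q.
Competitive equilibrium: 148.5 − 0.2Q = 70 + 0.25Q → Q* = 174.4444, P* = 113.6111.
Marginal revenue: MR = 148.5 − 0.4Q. Set MR = MC: 148.5 − 0.4Q = 70 + 0.25Q → Q_m = 120.7692.
Price P_m = 148.5 − 0.2·120.7692 = 124.3462; MC(Q_m) = 70 + 0.25·120.7692 = 100.1923.
Competitive Q* = 174.4444, so ΔQ = 53.6752; wedge = 124.3462 − 100.1923 = 24.1539.
The triangle = ½ × 53.6752 × 24.1539 = 648.23.

648.23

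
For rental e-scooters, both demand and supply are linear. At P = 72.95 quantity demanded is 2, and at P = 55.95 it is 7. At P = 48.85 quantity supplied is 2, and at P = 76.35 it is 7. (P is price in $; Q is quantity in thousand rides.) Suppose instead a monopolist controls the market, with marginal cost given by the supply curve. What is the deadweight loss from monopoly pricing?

Demand slope = (55.95 − 72.95)/(7 − 2) = −3.4, so P = 79.75 − 3.4Q.
Supply slope = (76.35 − 48.85)/(7 − 2) = 5.5, so P = 37.85 + 5.5Q.
Competitive equilibrium: 79.75 − 3.4Q = 37.85 + 5.5Q → Q* = 4.7079, P* = 63.7433.
Marginal revenue: MR = 79.75 − 6.8Q. Set MR = MC: 79.75 − 6.8Q = 37.85 + 5.5Q → Q_m = 3.4065.
Price P_m = 79.75 − 3.4·3.4065 = 68.1679; MC(Q_m) = 37.85 + 5.5·3.4065 = 56.5858.
Competitive Q* = 4.7079, so ΔQ = 1.3014; wedge = 68.1679 − 56.5858 = 11.5821.
Deadweight loss = ½ × 1.3014 × 11.5821 = $7.54 thousand.

$7.54 thousand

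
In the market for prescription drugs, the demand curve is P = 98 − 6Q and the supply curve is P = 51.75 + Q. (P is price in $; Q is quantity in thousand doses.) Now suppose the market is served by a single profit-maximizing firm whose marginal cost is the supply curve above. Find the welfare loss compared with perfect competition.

$32.55 thousand

Competitive equilibrium: 98 − 6Q = 51.75 + Q → Q* = 6.6071, P* = 58.3571.
Marginal revenue: MR = 98 − 12Q. Set MR = MC: 98 − 12Q = 51.75 + Q → Q_m = 3.5577.
Price P_m = 98 − 6·3.5577 = 76.6538; MC(Q_m) = 51.75 + 1·3.5577 = 55.3077.
Competitive Q* = 6.6071, so ΔQ = 3.0494; wedge = 76.6538 − 55.3077 = 21.3461.
Deadweight loss = ½ × 3.0494 × 21.3461 = $32.55 thousand.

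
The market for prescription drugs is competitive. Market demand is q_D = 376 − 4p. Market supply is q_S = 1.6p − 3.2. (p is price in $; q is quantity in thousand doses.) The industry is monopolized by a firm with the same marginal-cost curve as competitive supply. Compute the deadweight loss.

$238.84 thousand

In inverse form: demand p = 94 − 0.25q, supply p = 2 + 0.625q.
Competitive equilibrium: 94 − 0.25q = 2 + 0.625q → q* = 105.1429, p* = 67.7143.
Marginal revenue: MR = 94 − 0.5q. Set MR = MC: 94 − 0.5q = 2 + 0.625q → q_m = 81.7778.
Price p_m = 94 − 0.25·81.7778 = 73.5556; MC(q_m) = 2 + 0.625·81.7778 = 53.1111.
Competitive q* = 105.1429, so Δq = 23.3651; wedge = 73.5556 − 53.1111 = 20.4445.
The triangle = ½ × 23.3651 × 20.4445 = $238.84 thousand.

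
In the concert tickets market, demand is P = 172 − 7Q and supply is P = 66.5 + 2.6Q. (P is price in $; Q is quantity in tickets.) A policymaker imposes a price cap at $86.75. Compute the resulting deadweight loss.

Competitive equilibrium: 172 − 7Q = 66.5 + 2.6Q → Q* = 10.9896, P* = 95.0729.
At the ceiling P = 86.75, quantity supplied = (86.75 − 66.5)/2.6 = 7.7885.
Willingness to pay at Q' = 7.7885: 172 − 7·7.7885 = 117.4805.
ΔQ = 10.9896 − 7.7885 = 3.2011; wedge = 117.4805 − 86.75 = 30.7305.
Welfare loss = ½ × 3.2011 × 30.7305 = $49.19.

$49.19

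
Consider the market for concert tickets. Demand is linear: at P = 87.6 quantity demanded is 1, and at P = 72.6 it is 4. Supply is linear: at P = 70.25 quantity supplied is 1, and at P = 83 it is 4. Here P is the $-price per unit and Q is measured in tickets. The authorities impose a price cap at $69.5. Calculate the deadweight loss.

Demand slope = (72.6 − 87.6)/(4 − 1) = −5, so P = 92.6 − 5Q.
Supply slope = (83 − 70.25)/(4 − 1) = 4.25, so P = 66 + 4.25Q.
Competitive equilibrium: 92.6 − 5Q = 66 + 4.25Q → Q* = 2.8757, P* = 78.2216.
At the ceiling P = 69.5, quantity supplied = (69.5 − 66)/4.25 = 0.8235.
Willingness to pay at Q' = 0.8235: 92.6 − 5·0.8235 = 88.4825.
ΔQ = 2.8757 − 0.8235 = 2.0522; wedge = 88.4825 − 69.5 = 18.9825.
Deadweight loss = ½ × 2.0522 × 18.9825 = $19.48.

$19.48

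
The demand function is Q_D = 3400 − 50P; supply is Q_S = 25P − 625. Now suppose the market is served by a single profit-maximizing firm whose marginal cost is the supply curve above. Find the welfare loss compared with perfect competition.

963.02

In inverse form: demand P = 68 − 0.02Q, supply P = 25 + 0.04Q.
Competitive equilibrium: 68 − 0.02Q = 25 + 0.04Q → Q* = 716.6667, P* = 53.6667.
Marginal revenue: MR = 68 − 0.04Q. Set MR = MC: 68 − 0.04Q = 25 + 0.04Q → Q_m = 537.5.
Price P_m = 68 − 0.02·537.5 = 57.25; MC(Q_m) = 25 + 0.04·537.5 = 46.5.
Competitive Q* = 716.6667, so ΔQ = 179.1667; wedge = 57.25 − 46.5 = 10.75.
DWL = ½ × 179.1667 × 10.75 = 963.02.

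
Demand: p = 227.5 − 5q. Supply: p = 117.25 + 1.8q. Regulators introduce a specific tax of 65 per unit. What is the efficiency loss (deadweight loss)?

310.66

Competitive equilibrium: 227.5 − 5q = 117.25 + 1.8q → q* = 16.2132, p* = 146.4338.
With the tax, the buyer price exceeds the seller price by 65: (227.5 − 5q) − (117.25 + 1.8q) = 65 → q' = 6.6544.
Δq = 16.2132 − 6.6544 = 9.5588; the wedge equals the tax, 65.
Welfare loss = ½ × 9.5588 × 65 = 310.66.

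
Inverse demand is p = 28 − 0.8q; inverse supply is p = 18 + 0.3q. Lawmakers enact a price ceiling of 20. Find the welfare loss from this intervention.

3.23

Competitive equilibrium: 28 − 0.8q = 18 + 0.3q → q* = 9.0909, p* = 20.7273.
At the ceiling p = 20, quantity supplied = (20 − 18)/0.3 = 6.6667.
Willingness to pay at q' = 6.6667: 28 − 0.8·6.6667 = 22.6666.
Δq = 9.0909 − 6.6667 = 2.4242; wedge = 22.6666 − 20 = 2.6666.
Welfare loss = ½ × 2.4242 × 2.6666 = 3.23.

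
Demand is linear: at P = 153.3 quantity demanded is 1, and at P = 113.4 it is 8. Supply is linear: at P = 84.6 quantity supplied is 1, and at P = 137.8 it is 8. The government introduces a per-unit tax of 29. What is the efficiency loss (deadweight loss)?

31.62

Demand slope = (113.4 − 153.3)/(8 − 1) = −5.7, so P = 159 − 5.7Q.
Supply slope = (137.8 − 84.6)/(8 − 1) = 7.6, so P = 77 + 7.6Q.
Competitive equilibrium: 159 − 5.7Q = 77 + 7.6Q → Q* = 6.1654, P* = 123.8571.
With the tax, the buyer price exceeds the seller price by 29: (159 − 5.7Q) − (77 + 7.6Q) = 29 → Q' = 3.985.
ΔQ = 6.1654 − 3.985 = 2.1804; the wedge equals the tax, 29.
Deadweight loss = ½ × 2.1804 × 29 = 31.62.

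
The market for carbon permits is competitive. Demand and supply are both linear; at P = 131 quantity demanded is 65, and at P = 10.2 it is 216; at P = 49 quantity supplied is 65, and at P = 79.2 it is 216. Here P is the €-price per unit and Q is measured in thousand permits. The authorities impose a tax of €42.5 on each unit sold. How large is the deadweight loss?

€903.125 thousand

Demand slope = (10.2 − 131)/(216 − 65) = −0.8, so P = 183 − 0.8Q.
Supply slope = (79.2 − 49)/(216 − 65) = 0.2, so P = 36 + 0.2Q.
Competitive equilibrium: 183 − 0.8Q = 36 + 0.2Q → Q* = 147, P* = 65.4.
With the tax, the buyer price exceeds the seller price by 42.5: (183 − 0.8Q) − (36 + 0.2Q) = 42.5 → Q' = 104.5.
ΔQ = 147 − 104.5 = 42.5; the wedge equals the tax, 42.5.
The triangle = ½ × 42.5 × 42.5 = €903.125 thousand.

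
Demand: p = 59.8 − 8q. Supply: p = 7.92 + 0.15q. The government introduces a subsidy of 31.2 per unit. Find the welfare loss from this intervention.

Competitive equilibrium: 59.8 − 8q = 7.92 + 0.15q → q* = 6.3656, p* = 8.8748.
The subsidy lowers effective supply by 31.2: p = 0.15q − 23.28.
New quantity: 59.8 − 8q = 0.15q − 23.28 → q' = 10.1939.
Overproduction Δq = 10.1939 − 6.3656 = 3.8283; wedge = subsidy = 31.2.
Welfare loss = ½ × 3.8283 × 31.2 = 59.72.

59.72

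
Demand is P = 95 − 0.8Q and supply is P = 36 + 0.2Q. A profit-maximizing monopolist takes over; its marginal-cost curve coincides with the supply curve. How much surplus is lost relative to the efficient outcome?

Competitive equilibrium: 95 − 0.8Q = 36 + 0.2Q → Q* = 59, P* = 47.8.
Marginal revenue: MR = 95 − 1.6Q. Set MR = MC: 95 − 1.6Q = 36 + 0.2Q → Q_m = 32.7778.
Price P_m = 95 − 0.8·32.7778 = 68.7778; MC(Q_m) = 36 + 0.2·32.7778 = 42.5556.
Competitive Q* = 59, so ΔQ = 26.2222; wedge = 68.7778 − 42.5556 = 26.2222.
The triangle = ½ × 26.2222 × 26.2222 = 343.80.

343.80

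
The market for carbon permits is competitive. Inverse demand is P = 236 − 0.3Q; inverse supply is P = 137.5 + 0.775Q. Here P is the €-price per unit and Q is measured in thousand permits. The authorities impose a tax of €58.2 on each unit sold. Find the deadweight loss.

Competitive equilibrium: 236 − 0.3Q = 137.5 + 0.775Q → Q* = 91.6279, P* = 208.5116.
With the tax, the buyer price exceeds the seller price by 58.2: (236 − 0.3Q) − (137.5 + 0.775Q) = 58.2 → Q' = 37.4884.
ΔQ = 91.6279 − 37.4884 = 54.1395; the wedge equals the tax, 58.2.
Welfare loss = ½ × 54.1395 × 58.2 = €1575.46 thousand.

€1575.46 thousand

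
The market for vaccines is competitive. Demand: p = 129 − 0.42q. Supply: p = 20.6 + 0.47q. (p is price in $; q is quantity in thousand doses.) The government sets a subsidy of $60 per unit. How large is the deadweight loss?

$2022.47 thousand

Competitive equilibrium: 129 − 0.42q = 20.6 + 0.47q → q* = 121.7978, p* = 77.8449.
The subsidy lowers effective supply by 60: p = 0.47q − 39.4.
New quantity: 129 − 0.42q = 0.47q − 39.4 → q' = 189.2135.
Overproduction Δq = 189.2135 − 121.7978 = 67.4157; wedge = subsidy = 60.
The triangle = ½ × 67.4157 × 60 = $2022.47 thousand.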